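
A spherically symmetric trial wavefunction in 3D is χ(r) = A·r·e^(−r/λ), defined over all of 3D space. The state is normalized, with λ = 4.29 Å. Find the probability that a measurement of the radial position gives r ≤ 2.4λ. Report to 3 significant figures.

With dV = 4πr²dr, the probability is ∫|χ|² dV over r ≤ 2.4λ.
A² is fixed by ∫₀^∞ 4πr²|χ|² dr = 1, i.e. A² = (3·π·λ^5)^(−1).
Let u = r/λ; then A², 4π and the length scale all cancel, so P = ∫_{0}^{2.4} u^4·e^(-2·u) du ÷ ∫_{0}^{∞} u^4·e^(-2·u) du.
An antiderivative of u^4·e^(-2·u) is -(u^4/2 + u^3 + 3·u^2/2 + 3·u/2 + 3/4)·e^(-2·u); evaluating from 0 to 2.4 gives ≈ 0.39281, while the full integral is 3/4.
This evaluates to P = 0.5237.

P ≈ 0.524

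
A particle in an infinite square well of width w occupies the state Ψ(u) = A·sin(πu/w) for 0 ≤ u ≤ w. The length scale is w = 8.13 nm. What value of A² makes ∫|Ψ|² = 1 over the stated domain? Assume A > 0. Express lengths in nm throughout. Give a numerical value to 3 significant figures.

The normalization condition is ∫|Ψ|² du = 1 from 0 to w.
Using sin²θ = (1 − cos 2θ)/2, ∫|Ψ|² du = A²·(w/2).
So A² = (w/2)^(−1).
Substituting w = 8.13 gives A² = 0.2460, so A = 0.4960.

A^2 ≈ 0.246 nm^(-1)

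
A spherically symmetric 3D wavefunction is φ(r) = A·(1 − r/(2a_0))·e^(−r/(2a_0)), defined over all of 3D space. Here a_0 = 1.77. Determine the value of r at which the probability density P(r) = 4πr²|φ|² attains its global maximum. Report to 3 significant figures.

r ≈ 9.27

Differentiate P(r) = 4πr²|φ|² with respect to r and set to zero.
Solving yields r = a_0·(√(5) + 3).
With a_0 = 1.77, the most probable radial distance is 9.268.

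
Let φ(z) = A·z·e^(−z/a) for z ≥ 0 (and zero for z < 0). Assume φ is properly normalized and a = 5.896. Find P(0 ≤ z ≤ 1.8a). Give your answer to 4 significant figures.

P ≈ 0.6973

|φ|² is the probability density, so P = ∫_{0}^{1.8a} |φ|² dz.
With A² fixed by ∫|φ|² = 1, i.e. A² = (a^3/4)^(−1), substitute and integrate.
Substituting u = z/a, A² and the length scale cancel in the ratio: P = ∫_{0}^{1.8} u^2·e^(-2·u) du / ∫_{0}^{∞} u^2·e^(-2·u) du.
With ∫ u^2·e^(-2·u) du = -(2·u^2 + 2·u + 1)·e^(-2·u)/4 + C, the region integral is 1/4 - 277·e^(-18/5)/100 and the full one is 1/4.
Evaluating gives P = 0.69725.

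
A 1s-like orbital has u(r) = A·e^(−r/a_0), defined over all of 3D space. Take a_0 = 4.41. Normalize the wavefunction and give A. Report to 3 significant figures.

Require ∫ |u|² 4πr² dr = 1 over the whole domain.
Using ∫₀^∞ rⁿ e^(−αr) dr = n!/αⁿ⁺¹, with u = A·e^(−r/a_0), the integral evaluates to A²·[π·a_0^3].
So A² = (π·a_0^3)^(−1).
Substituting a_0 = 4.41 gives A² = 0.003711, so A = 0.06092.

A ≈ 0.0609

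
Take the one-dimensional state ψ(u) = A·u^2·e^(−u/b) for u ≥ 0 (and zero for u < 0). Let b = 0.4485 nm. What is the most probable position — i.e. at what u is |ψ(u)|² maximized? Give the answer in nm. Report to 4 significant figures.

The maximum of |ψ(u)|² occurs where its derivative vanishes.
This gives u = 2·b.
With b = 0.4485, the most probable position is 0.89700 nm.

u ≈ 0.8970 nm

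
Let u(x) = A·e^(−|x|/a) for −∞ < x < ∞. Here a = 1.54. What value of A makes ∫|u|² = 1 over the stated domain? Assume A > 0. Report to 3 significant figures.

Require ∫ |u|² dx = 1 over the whole domain.
Carrying out the integral gives A² · a.
So A² = (a)^(−1).
Plugging in a = 1.54 yields A = 0.8058.

A ≈ 0.806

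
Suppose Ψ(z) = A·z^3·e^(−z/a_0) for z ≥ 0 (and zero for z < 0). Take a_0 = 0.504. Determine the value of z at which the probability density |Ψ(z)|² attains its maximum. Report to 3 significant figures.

z ≈ 1.51

Differentiate |Ψ(z)|² with respect to z and set to zero.
This gives z = 3·a_0.
With a_0 = 0.504, the most probable position is 1.512.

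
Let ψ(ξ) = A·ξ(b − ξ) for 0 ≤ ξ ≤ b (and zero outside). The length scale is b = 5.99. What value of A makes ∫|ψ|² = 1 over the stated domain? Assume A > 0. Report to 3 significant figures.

A ≈ 0.0624

We need A² ∫|f|² dξ = 1, taking the integral from 0 to b.
With ψ = A·ξ(b − ξ), the integral evaluates to A²·[b^5/30].
With b = 5.99: A² = 0.003890 and A = 0.06237.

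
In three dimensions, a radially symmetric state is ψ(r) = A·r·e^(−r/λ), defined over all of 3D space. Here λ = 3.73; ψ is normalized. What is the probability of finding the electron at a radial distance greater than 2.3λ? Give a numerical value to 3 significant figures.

With dV = 4πr²dr, the probability is ∫|ψ|² dV over r > 2.3λ.
The full normalization integral is A²·[3·π·λ^5] = 1, fixing A².
In terms of u = r/λ (A², 4π and the length scale all cancel between numerator and denominator), P = [∫_{2.3}^{∞} u^4·e^(-2·u) du] / [∫_{0}^{∞} u^4·e^(-2·u) du].
With ∫ u^4·e^(-2·u) du = -(u^4/2 + u^3 + 3·u^2/2 + 3·u/2 + 3/4)·e^(-2·u) + C, the region integral is ≈ 0.38493 and the full one is 3/4.
The region integral divided by the full integral gives P = 0.5132.

P ≈ 0.513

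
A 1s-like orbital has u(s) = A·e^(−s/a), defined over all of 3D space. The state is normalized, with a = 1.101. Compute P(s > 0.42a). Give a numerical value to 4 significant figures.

With dV = 4πs²ds, the probability is ∫|u|² dV over s > 0.42a.
The full normalization integral is A²·[π·a^3] = 1, fixing A².
Let t = s/a; then A², 4π and the length scale all cancel, so P = ∫_{0.42}^{∞} t^2·e^(-2·t) dt ÷ ∫_{0}^{∞} t^2·e^(-2·t) dt.
Using ∫ t^2·e^(-2·t) dt = -(2·t^2 + 2·t + 1)·e^(-2·t)/4, the numerator is 2741·e^(-21/25)/5000 and the denominator is 1/4.
Taking the ratio yields P = 0.94665.

P ≈ 0.9467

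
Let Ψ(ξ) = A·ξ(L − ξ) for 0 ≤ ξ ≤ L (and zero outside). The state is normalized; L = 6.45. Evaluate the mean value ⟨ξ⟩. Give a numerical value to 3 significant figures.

⟨ξ⟩ = ∫ ξ |Ψ|² dξ over the full domain.
The ratio of the moment integral to the normalization integral gives ⟨ξ⟩ = L/2.
With L = 6.45, ⟨ξ⟩ = 3.225.

⟨ξ⟩ ≈ 3.23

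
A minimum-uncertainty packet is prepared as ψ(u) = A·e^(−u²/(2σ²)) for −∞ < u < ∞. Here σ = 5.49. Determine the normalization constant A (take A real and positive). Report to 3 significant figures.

A ≈ 0.321

The normalization condition is ∫|ψ|² du = 1 from −∞ to ∞.
Using the Gaussian integral ∫_{−∞}^{∞} e^(−αu²) du = √(π/α), with ψ = A·e^(−u²/(2σ²)), the integral evaluates to A²·[√(π)·σ].
With σ = 5.49: A² = 0.1028 and A = 0.3206.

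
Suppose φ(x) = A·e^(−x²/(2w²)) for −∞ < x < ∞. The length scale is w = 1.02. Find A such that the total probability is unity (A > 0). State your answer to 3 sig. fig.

We need A² ∫|f|² dx = 1, taking the integral from −∞ to ∞.
∫|φ|² dx = A²·(√(π)·w).
Setting this equal to 1 gives A² = 1/(√(π)·w).
Plugging in w = 1.02 yields A = 0.7437.

A ≈ 0.744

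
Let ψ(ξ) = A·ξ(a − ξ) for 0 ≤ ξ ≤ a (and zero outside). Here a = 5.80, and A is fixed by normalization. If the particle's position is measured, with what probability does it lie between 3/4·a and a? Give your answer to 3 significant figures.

The probability is P = ∫ |ψ|² dξ over [3/4·a, a].
With A² fixed by ∫|ψ|² = 1, i.e. A² = (a^5/30)^(−1), substitute and integrate.
Substituting u = ξ/a, A² and the length scale cancel in the ratio: P = ∫_{3/4}^{1} u^2·(1 - u)^2 du / ∫_{0}^{1} u^2·(1 - u)^2 du.
Using ∫ u^2·(1 - u)^2 du = u^3·(6·u^2 - 15·u + 10)/30, the numerator is ≈ 0.0034505 and the denominator is 1/30.
This works out to P = 53/512.

P ≈ 0.104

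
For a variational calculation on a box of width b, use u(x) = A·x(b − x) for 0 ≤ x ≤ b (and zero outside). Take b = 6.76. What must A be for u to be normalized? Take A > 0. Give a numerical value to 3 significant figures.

We need A² ∫|f|² dx = 1, taking the integral from 0 to b.
Expanding the polynomial and integrating term by term, ∫|u|² dx = A²·(b^5/30).
Hence A² = 1/[b^5/30].
With b = 6.76: A² = 0.002125 and A = 0.04610.

A ≈ 0.0461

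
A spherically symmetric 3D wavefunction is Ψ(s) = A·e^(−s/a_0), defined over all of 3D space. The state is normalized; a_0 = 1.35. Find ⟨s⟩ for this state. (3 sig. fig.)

⟨s⟩ = ∫ s |Ψ|² 4πs² ds over the full domain.
Since the A² factors cancel between numerator and denominator, ⟨s⟩ = 3·a_0/2.
With a_0 = 1.35, ⟨s⟩ = 2.025.

⟨s⟩ ≈ 2.03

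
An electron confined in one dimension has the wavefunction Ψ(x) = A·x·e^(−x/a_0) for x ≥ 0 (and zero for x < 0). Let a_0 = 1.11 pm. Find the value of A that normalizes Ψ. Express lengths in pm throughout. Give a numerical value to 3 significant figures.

A ≈ 1.71 pm^(-3/2)

The normalization condition is ∫|Ψ|² dx = 1 from 0 to ∞.
Recall ∫₀^∞ x^m e^(−x/β) dx = m!·β^(m+1), with Ψ = A·x·e^(−x/a_0), the integral evaluates to A²·[a_0^3/4].
Hence A² = 1/[a_0^3/4].
Plugging in a_0 = 1.11 yields A = 1.710.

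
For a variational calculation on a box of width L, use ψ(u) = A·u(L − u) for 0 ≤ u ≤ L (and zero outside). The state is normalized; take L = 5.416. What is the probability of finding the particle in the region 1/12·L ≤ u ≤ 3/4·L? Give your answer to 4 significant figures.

P ≈ 0.8914

|ψ|² is the probability density, so P = ∫_{1/12·L}^{3/4·L} |ψ|² du.
With A² fixed by ∫|ψ|² = 1, i.e. A² = (L^5/30)^(−1), substitute and integrate.
Substituting t = u/L, A² and the length scale cancel in the ratio: P = ∫_{1/12}^{3/4} t^2·(1 - t)^2 dt / ∫_{0}^{1} t^2·(1 - t)^2 dt.
An antiderivative of t^2·(1 - t)^2 is t^3·(6·t^2 - 15·t + 10)/30; evaluating from 1/12 to 3/4 gives ≈ 0.0297132, while the full integral is 1/30.
This works out to P = 4621/5184.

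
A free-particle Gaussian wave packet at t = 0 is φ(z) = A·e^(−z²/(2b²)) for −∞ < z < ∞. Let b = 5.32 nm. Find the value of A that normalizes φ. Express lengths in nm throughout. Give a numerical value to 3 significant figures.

The normalization condition is ∫|φ|² dz = 1 from −∞ to ∞.
Using the Gaussian integral ∫_{−∞}^{∞} e^(−αz²) dz = √(π/α), ∫|φ|² dz = A²·(√(π)·b).
So A² = (√(π)·b)^(−1).
With b = 5.32: A² = 0.1061 and A = 0.3257.

A ≈ 0.326 nm^(-1/2)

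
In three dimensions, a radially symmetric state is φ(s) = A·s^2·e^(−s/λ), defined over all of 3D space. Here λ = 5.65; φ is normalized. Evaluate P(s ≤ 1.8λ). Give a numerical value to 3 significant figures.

P ≈ 0.0733

P = ∫ |φ|² 4πs² ds over s ≤ 1.8λ.
The full normalization integral is A²·[45·π·λ^7/2] = 1, fixing A².
In terms of u = s/λ (A², 4π and the length scale all cancel between numerator and denominator), P = [∫_{0}^{1.8} u^6·e^(-2·u) du] / [∫_{0}^{∞} u^6·e^(-2·u) du].
An antiderivative of u^6·e^(-2·u) is -(4·u^6 + 12·u^5 + 30·u^4 + 60·u^3 + 90·u^2 + 90·u + 45)·e^(-2·u)/8; evaluating from 0 to 1.8 gives ≈ 0.41216, while the full integral is 45/8.
This evaluates to P = 0.07327.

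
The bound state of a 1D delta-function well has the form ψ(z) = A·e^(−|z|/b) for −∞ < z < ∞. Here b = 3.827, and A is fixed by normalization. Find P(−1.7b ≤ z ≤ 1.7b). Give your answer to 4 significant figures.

The probability is P = ∫ |ψ|² dz over [−1.7b, 1.7b].
Since A² = 1/(b), this is the region integral divided by the full normalization integral.
Both integrals are even about z = 0, so only the z ≥ 0 halves are needed (the factors of 2 cancel). Let u = z/b; then A² and the length scale cancel, so P = ∫_{0}^{1.7} e^(-2·u) du ÷ ∫_{0}^{∞} e^(-2·u) du.
Using ∫ e^(-2·u) du = -e^(-2·u)/2, the numerator is 1/2 - e^(-17/5)/2 and the denominator is 1/2.
The result is P = 0.96663.

P ≈ 0.9666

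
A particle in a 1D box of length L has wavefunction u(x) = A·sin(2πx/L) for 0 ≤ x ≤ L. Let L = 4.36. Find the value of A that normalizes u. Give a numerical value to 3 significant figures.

The normalization condition is ∫|u|² dx = 1 from 0 to L.
With ∫₀^L sin²(nπx/L) dx = L/2, ∫|u|² dx = A²·(L/2).
With L = 4.36: A² = 0.4587 and A = 0.6773.

A ≈ 0.677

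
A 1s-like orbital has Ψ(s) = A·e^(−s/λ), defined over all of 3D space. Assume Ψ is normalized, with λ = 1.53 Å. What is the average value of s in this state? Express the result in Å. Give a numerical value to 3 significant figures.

⟨s⟩ ≈ 2.30 Å

The expectation value is the |Ψ|²-weighted average of s: ∫ s|Ψ|² 4πs² ds.
Since the A² factors cancel between numerator and denominator, ⟨s⟩ = 3·λ/2.
Putting λ = 1.53 gives 2.295.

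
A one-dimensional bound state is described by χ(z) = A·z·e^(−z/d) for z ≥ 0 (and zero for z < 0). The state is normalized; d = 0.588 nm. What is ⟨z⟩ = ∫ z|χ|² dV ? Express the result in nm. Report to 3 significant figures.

⟨z⟩ ≈ 0.882 nm

⟨z⟩ = ∫ z |χ|² dz over the full domain.
Recall ∫₀^∞ z^m e^(−z/β) dz = m!·β^(m+1), evaluating both integrals, ⟨z⟩ = 3·d/2.
With d = 0.588, ⟨z⟩ = 0.8820.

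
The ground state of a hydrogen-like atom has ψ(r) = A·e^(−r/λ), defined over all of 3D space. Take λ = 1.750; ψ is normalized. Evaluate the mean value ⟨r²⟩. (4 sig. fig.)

⟨r^2⟩ ≈ 9.188

⟨r²⟩ = ∫ r^2 |ψ|² 4πr² dr over the full domain.
With ∫₀^∞ r^4 e^(−αr) dr = 4!/α^5, since the A² factors cancel between numerator and denominator, ⟨r²⟩ = 3·λ^2.
With λ = 1.750, ⟨r^2⟩ = 9.1875.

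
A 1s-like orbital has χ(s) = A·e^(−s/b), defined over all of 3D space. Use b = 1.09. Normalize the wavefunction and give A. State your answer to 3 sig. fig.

A ≈ 0.496

We need A² ∫|f|² 4πs² ds = 1, taking the integral from 0 to ∞.
The angular integral contributes 4π, leaving ∫₀^∞ s²|χ|² ds.
With ∫₀^∞ s^2 e^(−αs) ds = 2!/α^3, carrying out the integral gives A² · π·b^3.
Hence A² = 1/[π·b^3].
Plugging in b = 1.09 yields A = 0.4958.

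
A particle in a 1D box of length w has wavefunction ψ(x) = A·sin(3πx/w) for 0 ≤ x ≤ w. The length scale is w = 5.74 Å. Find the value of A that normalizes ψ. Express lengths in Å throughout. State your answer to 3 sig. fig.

A ≈ 0.590 Å^(-1/2)

Normalization requires ∫|ψ|² dx = 1, integrated from 0 to w.
Carrying out the integral gives A² · w/2.
So A² = (w/2)^(−1).
Substituting w = 5.74 gives A² = 0.3484, so A = 0.5903.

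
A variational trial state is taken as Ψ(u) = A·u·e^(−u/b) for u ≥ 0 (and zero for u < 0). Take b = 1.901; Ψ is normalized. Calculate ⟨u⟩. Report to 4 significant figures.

⟨u⟩ = ∫ u |Ψ|² du over the full domain.
Recall ∫₀^∞ u^m e^(−u/β) du = m!·β^(m+1), evaluating both integrals, ⟨u⟩ = 3·b/2.
With b = 1.901, ⟨u⟩ = 2.8515.

⟨u⟩ ≈ 2.852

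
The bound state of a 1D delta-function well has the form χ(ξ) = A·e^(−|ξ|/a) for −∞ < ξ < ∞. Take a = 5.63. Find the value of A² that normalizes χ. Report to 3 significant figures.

Normalization requires ∫|χ|² dξ = 1, integrated from −∞ to ∞.
With χ = A·e^(−|ξ|/a), the integral evaluates to A²·[a].
Plugging in a = 5.63 yields A = 0.4214.

A^2 ≈ 0.178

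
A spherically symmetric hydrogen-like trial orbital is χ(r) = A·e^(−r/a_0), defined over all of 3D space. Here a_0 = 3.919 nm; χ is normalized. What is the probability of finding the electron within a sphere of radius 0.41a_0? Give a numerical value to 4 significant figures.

P ≈ 0.05034

With dV = 4πr²dr, the probability is ∫|χ|² dV over r ≤ 0.41a_0.
The full normalization integral is A²·[π·a_0^3] = 1, fixing A².
In terms of u = r/a_0 (A², 4π and the length scale all cancel between numerator and denominator), P = [∫_{0}^{0.41} u^2·e^(-2·u) du] / [∫_{0}^{∞} u^2·e^(-2·u) du].
With ∫ u^2·e^(-2·u) du = -(2·u^2 + 2·u + 1)·e^(-2·u)/4 + C, the region integral is ≈ 0.0125853 and the full one is 1/4.
This evaluates to P = 0.050341.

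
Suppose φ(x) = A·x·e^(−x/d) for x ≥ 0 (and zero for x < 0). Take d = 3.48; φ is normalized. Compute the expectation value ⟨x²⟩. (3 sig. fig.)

⟨x²⟩ = ∫ x^2 |φ|² dx over the full domain.
Since the A² factors cancel between numerator and denominator, ⟨x²⟩ = 3·d^2.
With d = 3.48, ⟨x^2⟩ = 36.33.

⟨x^2⟩ ≈ 36.3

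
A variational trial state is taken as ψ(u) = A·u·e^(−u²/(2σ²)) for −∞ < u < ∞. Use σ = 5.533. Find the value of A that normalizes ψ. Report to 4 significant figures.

A ≈ 0.08162

The normalization condition is ∫|ψ|² du = 1 from −∞ to ∞.
The integral (without the A² prefactor) comes out to √(π)·σ^3/2.
So A² = (√(π)·σ^3/2)^(−1).
With σ = 5.533: A² = 0.0066615 and A = 0.081618.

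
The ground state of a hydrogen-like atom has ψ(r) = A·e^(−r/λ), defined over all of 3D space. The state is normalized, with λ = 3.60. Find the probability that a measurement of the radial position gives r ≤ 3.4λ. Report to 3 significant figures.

P ≈ 0.966

With dV = 4πr²dr, the probability is ∫|ψ|² dV over r ≤ 3.4λ.
The full normalization integral is A²·[π·λ^3] = 1, fixing A².
Let u = r/λ; then A², 4π and the length scale all cancel, so P = ∫_{0}^{3.4} u^2·e^(-2·u) du ÷ ∫_{0}^{∞} u^2·e^(-2·u) du.
An antiderivative of u^2·e^(-2·u) is -(2·u^2 + 2·u + 1)·e^(-2·u)/4; evaluating from 0 to 3.4 gives 1/4 - 773·e^(-34/5)/100, while the full integral is 1/4.
The region integral divided by the full integral gives P = 0.9656.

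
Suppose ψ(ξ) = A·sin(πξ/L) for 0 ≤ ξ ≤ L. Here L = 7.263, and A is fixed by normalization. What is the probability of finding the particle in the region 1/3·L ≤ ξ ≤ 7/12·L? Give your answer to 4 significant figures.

P ≈ 0.4674

P = ∫_{1/3·L}^{7/12·L} |ψ(ξ)|² dξ.
With A² fixed by ∫|ψ|² = 1, i.e. A² = (L/2)^(−1), substitute and integrate.
Let u = ξ/L; then A² and the length scale cancel, so P = ∫_{1/3}^{7/12} sin(π·u)^2 du ÷ ∫_{0}^{1} sin(π·u)^2 du.
With ∫ sin(π·u)^2 du = u/2 - sin(2·π·u)/(4·π) + C, the region integral is 1/(8·π) + √(3)/(8·π) + 1/8 and the full one is 1/2.
The result is P = (1 + √(3) + π)/(4·π).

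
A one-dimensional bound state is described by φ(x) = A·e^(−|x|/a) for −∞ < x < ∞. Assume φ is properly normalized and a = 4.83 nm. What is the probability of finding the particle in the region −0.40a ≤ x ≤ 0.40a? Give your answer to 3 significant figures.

P ≈ 0.551

P = ∫_{−0.40a}^{0.40a} |φ(x)|² dx.
Since A² = 1/(a), this is the region integral divided by the full normalization integral.
By symmetry take twice the x ≥ 0 contribution in numerator and denominator; the 2's cancel. In terms of u = x/a (A² and the length scale cancel between numerator and denominator), P = [∫_{0}^{0.40} e^(-2·u) du] / [∫_{0}^{∞} e^(-2·u) du].
Using ∫ e^(-2·u) du = -e^(-2·u)/2, the numerator is 1/2 - e^(-4/5)/2 and the denominator is 1/2.
Taking the ratio, P = 0.5507.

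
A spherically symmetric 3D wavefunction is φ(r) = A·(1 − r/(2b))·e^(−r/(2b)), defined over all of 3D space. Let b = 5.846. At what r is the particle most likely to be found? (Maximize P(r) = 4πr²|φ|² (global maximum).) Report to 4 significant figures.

Set d/dr [P(r) = 4πr²|φ|²] = 0 and solve for r > 0.
Solving yields r = b·(√(5) + 3).
With b = 5.846, the most probable radial distance is 30.610.

r ≈ 30.61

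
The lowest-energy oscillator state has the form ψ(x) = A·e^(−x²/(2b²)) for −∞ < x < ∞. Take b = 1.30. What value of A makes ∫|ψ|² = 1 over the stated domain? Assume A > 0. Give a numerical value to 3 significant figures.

Normalization requires ∫|ψ|² dx = 1, integrated from −∞ to ∞.
Using the Gaussian integral ∫_{−∞}^{∞} e^(−αx²) dx = √(π/α), with ψ = A·e^(−x²/(2b²)), the integral evaluates to A²·[√(π)·b].
Substituting b = 1.30 gives A² = 0.4340, so A = 0.6588.

A ≈ 0.659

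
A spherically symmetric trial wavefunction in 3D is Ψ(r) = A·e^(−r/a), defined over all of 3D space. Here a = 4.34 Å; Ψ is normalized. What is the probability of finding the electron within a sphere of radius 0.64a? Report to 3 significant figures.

With dV = 4πr²dr, the probability is ∫|Ψ|² dV over r ≤ 0.64a.
A² is fixed by ∫₀^∞ 4πr²|Ψ|² dr = 1, i.e. A² = (π·a^3)^(−1).
In terms of u = r/a (A², 4π and the length scale all cancel between numerator and denominator), P = [∫_{0}^{0.64} u^2·e^(-2·u) du] / [∫_{0}^{∞} u^2·e^(-2·u) du].
With ∫ u^2·e^(-2·u) du = -(2·u^2 + 2·u + 1)·e^(-2·u)/4 + C, the region integral is 1/4 - 1937·e^(-32/25)/2500 and the full one is 1/4.
This evaluates to P = 0.1383.

P ≈ 0.138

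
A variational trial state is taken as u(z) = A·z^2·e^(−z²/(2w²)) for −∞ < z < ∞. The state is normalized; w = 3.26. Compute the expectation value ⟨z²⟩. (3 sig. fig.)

⟨z^2⟩ ≈ 26.6

By definition ⟨z²⟩ = ∫ z^2 |u(z)|² dz.
Since the A² factors cancel between numerator and denominator, ⟨z²⟩ = 5·w^2/2.
Putting w = 3.26 gives 26.57.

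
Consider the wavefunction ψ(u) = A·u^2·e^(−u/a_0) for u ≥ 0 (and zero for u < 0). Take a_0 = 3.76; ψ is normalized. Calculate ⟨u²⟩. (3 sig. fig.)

The expectation value is the |ψ|²-weighted average of u^2: ∫ u^2|ψ|² du.
Recall ∫₀^∞ u^m e^(−u/β) du = m!·β^(m+1), evaluating both integrals, ⟨u²⟩ = 15·a_0^2/2.
With a_0 = 3.76, ⟨u^2⟩ = 106.0.

⟨u^2⟩ ≈ 106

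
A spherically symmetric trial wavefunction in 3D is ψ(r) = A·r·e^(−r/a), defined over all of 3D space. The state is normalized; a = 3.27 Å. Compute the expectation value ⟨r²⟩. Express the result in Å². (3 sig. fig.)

⟨r^2⟩ ≈ 80.2 Å^2

The expectation value is the |ψ|²-weighted average of r^2: ∫ r^2|ψ|² 4πr² dr.
Using ∫₀^∞ rⁿ e^(−αr) dr = n!/αⁿ⁺¹, evaluating both integrals, ⟨r²⟩ = 15·a^2/2.
Putting a = 3.27 gives 80.20.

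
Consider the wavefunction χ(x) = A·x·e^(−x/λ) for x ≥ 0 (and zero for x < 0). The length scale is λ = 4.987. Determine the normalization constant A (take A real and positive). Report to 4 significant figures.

Require ∫ |χ|² dx = 1 over the whole domain.
Carrying out the integral gives A² · λ^3/4.
Plugging in λ = 4.987 yields A = 0.17959.

A ≈ 0.1796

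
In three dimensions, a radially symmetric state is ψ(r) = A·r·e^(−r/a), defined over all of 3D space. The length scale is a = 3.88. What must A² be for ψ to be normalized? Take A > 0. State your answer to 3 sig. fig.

A^2 ≈ 0.000121

Require ∫ |ψ|² 4πr² dr = 1 over the whole domain.
(Spherical symmetry: dV = 4πr² dr.)
Recall ∫₀^∞ r^m e^(−r/β) dr = m!·β^(m+1), the integral (without the A² prefactor) comes out to 3·π·a^5.
Hence A² = 1/[3·π·a^5].
Plugging in a = 3.88 yields A = 0.01098.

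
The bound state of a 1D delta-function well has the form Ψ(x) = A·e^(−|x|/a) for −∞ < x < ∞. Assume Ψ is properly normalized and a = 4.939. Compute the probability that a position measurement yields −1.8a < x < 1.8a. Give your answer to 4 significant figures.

P ≈ 0.9727

The probability is P = ∫ |Ψ|² dx over [−1.8a, 1.8a].
The normalization integral ∫|Ψ|²dx over the whole domain equals a·A², and A² cancels in the ratio.
By symmetry take twice the x ≥ 0 contribution in numerator and denominator; the 2's cancel. Let u = x/a; then A² and the length scale cancel, so P = ∫_{0}^{1.8} e^(-2·u) du ÷ ∫_{0}^{∞} e^(-2·u) du.
Using ∫ e^(-2·u) du = -e^(-2·u)/2, the numerator is 1/2 - e^(-18/5)/2 and the denominator is 1/2.
This works out to P = 0.97268.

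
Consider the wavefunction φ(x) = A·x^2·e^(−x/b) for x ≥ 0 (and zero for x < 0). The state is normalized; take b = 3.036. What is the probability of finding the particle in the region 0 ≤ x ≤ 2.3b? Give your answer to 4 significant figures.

|φ|² is the probability density, so P = ∫_{0}^{2.3b} |φ|² dx.
Since A² = 1/(3·b^5/4), this is the region integral divided by the full normalization integral.
Let u = x/b; then A² and the length scale cancel, so P = ∫_{0}^{2.3} u^4·e^(-2·u) du ÷ ∫_{0}^{∞} u^4·e^(-2·u) du.
With ∫ u^4·e^(-2·u) du = -(u^4/2 + u^3 + 3·u^2/2 + 3·u/2 + 3/4)·e^(-2·u) + C, the region integral is ≈ 0.365074 and the full one is 3/4.
The result is P = 0.48677.

P ≈ 0.4868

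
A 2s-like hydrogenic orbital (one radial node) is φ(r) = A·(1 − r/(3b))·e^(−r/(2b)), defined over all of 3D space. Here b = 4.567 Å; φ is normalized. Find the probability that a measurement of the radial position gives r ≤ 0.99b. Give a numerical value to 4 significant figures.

P = ∫ |φ|² 4πr² dr over r ≤ 0.99b.
Normalization gives A² = 1/(8·π·b^3/3).
Let u = r/b; then A², 4π and the length scale all cancel, so P = ∫_{0}^{0.99} u^2·(1 - u/3)^2·e^(-u) du ÷ ∫_{0}^{∞} u^2·(1 - u/3)^2·e^(-u) du.
With ∫ u^2·(1 - u/3)^2·e^(-u) du = (-u^4 + 2·u^3 - 3·u^2 - 6·u - 6)·e^(-u)/9 + C, the region integral is ≈ 0.0927748 and the full one is 2/3.
The region integral divided by the full integral gives P = 0.13916.

P ≈ 0.1392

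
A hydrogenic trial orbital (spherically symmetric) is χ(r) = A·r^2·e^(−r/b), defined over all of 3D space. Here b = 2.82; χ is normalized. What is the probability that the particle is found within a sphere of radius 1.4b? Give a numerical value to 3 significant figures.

P ≈ 0.0244

P = ∫ |χ|² 4πr² dr over r ≤ 1.4b.
Normalization gives A² = 1/(45·π·b^7/2).
In terms of u = r/b (A², 4π and the length scale all cancel between numerator and denominator), P = [∫_{0}^{1.4} u^6·e^(-2·u) du] / [∫_{0}^{∞} u^6·e^(-2·u) du].
Using ∫ u^6·e^(-2·u) du = -(4·u^6 + 12·u^5 + 30·u^4 + 60·u^3 + 90·u^2 + 90·u + 45)·e^(-2·u)/8, the numerator is ≈ 0.13731 and the denominator is 45/8.
This evaluates to P = 0.02441.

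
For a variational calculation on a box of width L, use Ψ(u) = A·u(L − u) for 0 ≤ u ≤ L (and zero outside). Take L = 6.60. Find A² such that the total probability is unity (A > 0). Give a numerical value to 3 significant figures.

The normalization condition is ∫|Ψ|² du = 1 from 0 to L.
With Ψ = A·u(L − u), the integral evaluates to A²·[L^5/30].
Plugging in L = 6.60 yields A = 0.04894.

A^2 ≈ 0.00240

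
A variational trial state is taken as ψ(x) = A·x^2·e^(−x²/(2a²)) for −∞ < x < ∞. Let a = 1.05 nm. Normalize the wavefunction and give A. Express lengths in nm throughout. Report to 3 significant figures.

Normalization requires ∫|ψ|² dx = 1, integrated from −∞ to ∞.
Using the Gaussian integral ∫_{−∞}^{∞} e^(−αx²) dx = √(π/α), the integral (without the A² prefactor) comes out to 3·√(π)·a^5/4.
So A² = (3·√(π)·a^5/4)^(−1).
Plugging in a = 1.05 yields A = 0.7677.

A ≈ 0.768 nm^(-5/2)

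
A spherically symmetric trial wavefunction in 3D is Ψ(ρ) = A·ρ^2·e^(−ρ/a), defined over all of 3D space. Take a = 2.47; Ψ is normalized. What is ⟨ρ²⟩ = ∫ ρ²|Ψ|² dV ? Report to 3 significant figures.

⟨ρ^2⟩ ≈ 85.4

⟨ρ²⟩ = ∫ ρ^2 |Ψ|² 4πρ² dρ over the full domain.
The ratio of the moment integral to the normalization integral gives ⟨ρ²⟩ = 14·a^2.
With a = 2.47, ⟨ρ^2⟩ = 85.41.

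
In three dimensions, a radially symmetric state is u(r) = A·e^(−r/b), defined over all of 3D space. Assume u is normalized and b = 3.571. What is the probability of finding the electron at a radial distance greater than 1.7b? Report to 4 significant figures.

P ≈ 0.3397

Integrate the radial probability density 4πr²|u|² over r > 1.7b.
A² is fixed by ∫₀^∞ 4πr²|u|² dr = 1, i.e. A² = (π·b^3)^(−1).
Substituting t = r/b, A², 4π and the length scale all cancel in the ratio: P = ∫_{1.7}^{∞} t^2·e^(-2·t) dt / ∫_{0}^{∞} t^2·e^(-2·t) dt.
With ∫ t^2·e^(-2·t) dt = -(2·t^2 + 2·t + 1)·e^(-2·t)/4 + C, the region integral is 509·e^(-17/5)/200 and the full one is 1/4.
Taking the ratio yields P = 0.33974.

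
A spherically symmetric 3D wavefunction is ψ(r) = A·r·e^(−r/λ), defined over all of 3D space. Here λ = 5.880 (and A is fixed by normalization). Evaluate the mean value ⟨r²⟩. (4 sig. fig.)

⟨r^2⟩ ≈ 259.3

⟨r²⟩ = ∫ r^2 |ψ|² 4πr² dr over the full domain.
Evaluating both integrals, ⟨r²⟩ = 15·λ^2/2.
Putting λ = 5.880 gives 259.31.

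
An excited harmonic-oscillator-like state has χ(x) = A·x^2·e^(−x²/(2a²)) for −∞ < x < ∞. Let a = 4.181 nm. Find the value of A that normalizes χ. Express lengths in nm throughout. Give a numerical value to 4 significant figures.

Require ∫ |χ|² dx = 1 over the whole domain.
Carrying out the integral gives A² · 3·√(π)·a^5/4.
Setting this equal to 1 gives A² = 1/(3·√(π)·a^5/4).
With a = 4.181: A² = 0.00058879 and A = 0.024265.

A ≈ 0.02427 nm^(-5/2)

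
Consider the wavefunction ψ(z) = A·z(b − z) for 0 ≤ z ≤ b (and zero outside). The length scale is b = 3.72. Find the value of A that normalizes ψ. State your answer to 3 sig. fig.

A ≈ 0.205

We need A² ∫|f|² dz = 1, taking the integral from 0 to b.
Carrying out the integral gives A² · b^5/30.
Setting this equal to 1 gives A² = 1/(b^5/30).
With b = 3.72: A² = 0.04211 and A = 0.2052.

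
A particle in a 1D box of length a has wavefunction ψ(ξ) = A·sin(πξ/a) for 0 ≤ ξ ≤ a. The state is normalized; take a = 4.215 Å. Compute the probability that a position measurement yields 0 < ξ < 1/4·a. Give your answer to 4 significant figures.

P ≈ 0.09085

The probability is P = ∫ |ψ|² dξ over [0, 1/4·a].
The normalization integral ∫|ψ|²dξ over the whole domain equals a/2·A², and A² cancels in the ratio.
Substituting u = ξ/a, A² and the length scale cancel in the ratio: P = ∫_{0}^{1/4} sin(π·u)^2 du / ∫_{0}^{1} sin(π·u)^2 du.
With ∫ sin(π·u)^2 du = u/2 - sin(2·π·u)/(4·π) + C, the region integral is 1/8 - 1/(4·π) and the full one is 1/2.
Taking the ratio, P = (-2 + π)/(4·π).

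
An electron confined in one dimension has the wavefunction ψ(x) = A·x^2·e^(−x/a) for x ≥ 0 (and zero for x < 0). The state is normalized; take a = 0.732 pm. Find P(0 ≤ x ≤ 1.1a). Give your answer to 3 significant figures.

P = ∫_{0}^{1.1a} |ψ(x)|² dx.
The normalization integral ∫|ψ|²dx over the whole domain equals 3·a^5/4·A², and A² cancels in the ratio.
In terms of u = x/a (A² and the length scale cancel between numerator and denominator), P = [∫_{0}^{1.1} u^4·e^(-2·u) du] / [∫_{0}^{∞} u^4·e^(-2·u) du].
With ∫ u^4·e^(-2·u) du = -(u^4/2 + u^3 + 3·u^2/2 + 3·u/2 + 3/4)·e^(-2·u) + C, the region integral is ≈ 0.054372 and the full one is 3/4.
Evaluating gives P = 0.07250.

P ≈ 0.0725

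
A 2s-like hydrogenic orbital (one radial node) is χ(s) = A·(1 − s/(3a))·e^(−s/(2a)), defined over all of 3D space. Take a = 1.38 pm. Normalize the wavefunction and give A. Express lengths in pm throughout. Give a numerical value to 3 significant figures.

Normalization requires ∫|χ|² 4πs² ds = 1, integrated from 0 to ∞.
(Spherical symmetry: dV = 4πs² ds.)
∫|χ|² 4πs² ds = A²·(8·π·a^3/3).
Setting this equal to 1 gives A² = 1/(8·π·a^3/3).
Substituting a = 1.38 gives A² = 0.04542, so A = 0.2131.

A ≈ 0.213 pm^(-3/2)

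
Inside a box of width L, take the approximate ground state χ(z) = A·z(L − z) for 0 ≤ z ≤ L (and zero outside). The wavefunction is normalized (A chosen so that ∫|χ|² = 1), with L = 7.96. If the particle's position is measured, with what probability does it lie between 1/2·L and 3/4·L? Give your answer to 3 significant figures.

P = ∫_{1/2·L}^{3/4·L} |χ(z)|² dz.
With A² fixed by ∫|χ|² = 1, i.e. A² = (L^5/30)^(−1), substitute and integrate.
In terms of u = z/L (A² and the length scale cancel between numerator and denominator), P = [∫_{1/2}^{3/4} u^2·(1 - u)^2 du] / [∫_{0}^{1} u^2·(1 - u)^2 du].
An antiderivative of u^2·(1 - u)^2 is u^3·(6·u^2 - 15·u + 10)/30; evaluating from 1/2 to 3/4 gives ≈ 0.013216, while the full integral is 1/30.
This works out to P = 203/512.

P ≈ 0.396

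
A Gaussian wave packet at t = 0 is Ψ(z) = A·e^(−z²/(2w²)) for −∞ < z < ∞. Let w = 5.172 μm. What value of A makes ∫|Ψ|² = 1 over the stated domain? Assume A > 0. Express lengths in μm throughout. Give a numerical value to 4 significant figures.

Require ∫ |Ψ|² dz = 1 over the whole domain.
Differentiating ∫e^(−αz²) dz = √(π/α) under α to get the higher moments, ∫|Ψ|² dz = A²·(√(π)·w).
So A² = (√(π)·w)^(−1).
Plugging in w = 5.172 yields A = 0.33028.

A ≈ 0.3303 μm^(-1/2)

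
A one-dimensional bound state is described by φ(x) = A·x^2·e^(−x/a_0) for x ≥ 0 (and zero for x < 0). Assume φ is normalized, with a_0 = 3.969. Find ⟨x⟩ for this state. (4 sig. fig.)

By definition ⟨x⟩ = ∫ x |φ(x)|² dx.
With ∫₀^∞ x^5 e^(−αx) dx = 5!/α^6, the ratio of the moment integral to the normalization integral gives ⟨x⟩ = 5·a_0/2.
Putting a_0 = 3.969 gives 9.9225.

⟨x⟩ ≈ 9.923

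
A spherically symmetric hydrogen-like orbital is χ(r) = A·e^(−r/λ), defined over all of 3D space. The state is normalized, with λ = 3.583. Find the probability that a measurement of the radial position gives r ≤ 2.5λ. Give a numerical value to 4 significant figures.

P ≈ 0.8753

P = ∫ |χ|² 4πr² dr over r ≤ 2.5λ.
Normalization gives A² = 1/(π·λ^3).
Substituting u = r/λ, A², 4π and the length scale all cancel in the ratio: P = ∫_{0}^{2.5} u^2·e^(-2·u) du / ∫_{0}^{∞} u^2·e^(-2·u) du.
With ∫ u^2·e^(-2·u) du = -(2·u^2 + 2·u + 1)·e^(-2·u)/4 + C, the region integral is 1/4 - 37·e^(-5)/8 and the full one is 1/4.
This evaluates to P = 0.87535.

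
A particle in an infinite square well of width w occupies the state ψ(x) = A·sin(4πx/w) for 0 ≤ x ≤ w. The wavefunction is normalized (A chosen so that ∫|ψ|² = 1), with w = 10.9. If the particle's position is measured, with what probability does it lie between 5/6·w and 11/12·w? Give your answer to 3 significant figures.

P ≈ 0.152

The probability is P = ∫ |ψ|² dx over [5/6·w, 11/12·w].
With A² fixed by ∫|ψ|² = 1, i.e. A² = (w/2)^(−1), substitute and integrate.
In terms of u = x/w (A² and the length scale cancel between numerator and denominator), P = [∫_{5/6}^{11/12} sin(4·π·u)^2 du] / [∫_{0}^{1} sin(4·π·u)^2 du].
An antiderivative of sin(4·π·u)^2 is u/2 - sin(4·π·u)·cos(4·π·u)/(8·π); evaluating from 5/6 to 11/12 gives √(3)/(16·π) + 1/24, while the full integral is 1/2.
Taking the ratio, P = (√(3)/8 + π/12)/π.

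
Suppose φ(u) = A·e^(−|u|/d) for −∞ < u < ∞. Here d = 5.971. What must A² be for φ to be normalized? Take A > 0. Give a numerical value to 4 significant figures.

Normalization requires ∫|φ|² du = 1, integrated from −∞ to ∞.
With ∫₀^∞ u^0 e^(−αu) du = 0!/α^1, with φ = A·e^(−|u|/d), the integral evaluates to A²·[d].
So A² = (d)^(−1).
Substituting d = 5.971 gives A² = 0.16748, so A = 0.40924.

A^2 ≈ 0.1675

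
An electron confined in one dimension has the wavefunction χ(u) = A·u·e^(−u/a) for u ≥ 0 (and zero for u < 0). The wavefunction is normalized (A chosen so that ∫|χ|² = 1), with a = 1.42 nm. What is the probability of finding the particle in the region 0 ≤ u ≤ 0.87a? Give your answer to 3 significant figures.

The probability is P = ∫ |χ|² du over [0, 0.87a].
The normalization integral ∫|χ|²du over the whole domain equals a^3/4·A², and A² cancels in the ratio.
Let t = u/a; then A² and the length scale cancel, so P = ∫_{0}^{0.87} t^2·e^(-2·t) dt ÷ ∫_{0}^{∞} t^2·e^(-2·t) dt.
An antiderivative of t^2·e^(-2·t) is -(2·t^2 + 2·t + 1)·e^(-2·t)/4; evaluating from 0 to 0.87 gives ≈ 0.063343, while the full integral is 1/4.
Evaluating gives P = 0.2534.

P ≈ 0.253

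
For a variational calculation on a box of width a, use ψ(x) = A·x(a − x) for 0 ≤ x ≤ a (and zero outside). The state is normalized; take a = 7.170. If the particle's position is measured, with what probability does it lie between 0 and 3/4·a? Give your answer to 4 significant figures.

P ≈ 0.8965

The probability is P = ∫ |ψ|² dx over [0, 3/4·a].
The normalization integral ∫|ψ|²dx over the whole domain equals a^5/30·A², and A² cancels in the ratio.
Let u = x/a; then A² and the length scale cancel, so P = ∫_{0}^{3/4} u^2·(1 - u)^2 du ÷ ∫_{0}^{1} u^2·(1 - u)^2 du.
Using ∫ u^2·(1 - u)^2 du = u^3·(6·u^2 - 15·u + 10)/30, the numerator is 153/5120 and the denominator is 1/30.
This works out to P = 459/512.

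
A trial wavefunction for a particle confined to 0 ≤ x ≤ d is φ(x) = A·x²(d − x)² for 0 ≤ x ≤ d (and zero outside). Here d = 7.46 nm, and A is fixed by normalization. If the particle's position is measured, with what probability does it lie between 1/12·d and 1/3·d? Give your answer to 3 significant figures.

P ≈ 0.144

|φ|² is the probability density, so P = ∫_{1/12·d}^{1/3·d} |φ|² dx.
Since A² = 1/(d^9/630), this is the region integral divided by the full normalization integral.
Substituting u = x/d, A² and the length scale cancel in the ratio: P = ∫_{1/12}^{1/3} u^4·(1 - u)^4 du / ∫_{0}^{1} u^4·(1 - u)^4 du.
Using ∫ u^4·(1 - u)^4 du = u^5·(70·u^4 - 315·u^3 + 540·u^2 - 420·u + 126)/630, the numerator is ≈ 0.00022931 and the denominator is 1/630.
This works out to P = 0.1445.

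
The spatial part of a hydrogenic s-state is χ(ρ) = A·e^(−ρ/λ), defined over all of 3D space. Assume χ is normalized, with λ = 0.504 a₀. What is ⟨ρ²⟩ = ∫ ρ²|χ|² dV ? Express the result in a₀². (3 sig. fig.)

⟨ρ^2⟩ ≈ 0.762 a₀^2

⟨ρ²⟩ = ∫ ρ^2 |χ|² 4πρ² dρ over the full domain.
Evaluating both integrals, ⟨ρ²⟩ = 3·λ^2.
Putting λ = 0.504 gives 0.7620.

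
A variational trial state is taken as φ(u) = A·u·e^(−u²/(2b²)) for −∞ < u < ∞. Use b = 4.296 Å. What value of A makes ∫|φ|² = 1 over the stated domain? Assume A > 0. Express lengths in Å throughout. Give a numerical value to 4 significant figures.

A ≈ 0.1193 Å^(-3/2)

Require ∫ |φ|² du = 1 over the whole domain.
The integral (without the A² prefactor) comes out to √(π)·b^3/2.
Substituting b = 4.296 gives A² = 0.014232, so A = 0.11930.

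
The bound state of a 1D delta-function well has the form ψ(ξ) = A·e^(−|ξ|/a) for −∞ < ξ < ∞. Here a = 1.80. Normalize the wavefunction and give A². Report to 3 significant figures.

The normalization condition is ∫|ψ|² dξ = 1 from −∞ to ∞.
The integral (without the A² prefactor) comes out to a.
Hence A² = 1/[a].
With a = 1.80: A² = 0.5556 and A = 0.7454.

A^2 ≈ 0.556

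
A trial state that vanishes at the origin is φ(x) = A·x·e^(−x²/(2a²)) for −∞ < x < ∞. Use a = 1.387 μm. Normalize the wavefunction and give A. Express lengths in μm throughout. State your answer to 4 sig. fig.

A ≈ 0.6503 μm^(-3/2)

Require ∫ |φ|² dx = 1 over the whole domain.
With ∫_{−∞}^{∞} x^(2m) e^(−αx²) dx = (2m−1)!!·√π / (2^m α^(m+1/2)), the integral (without the A² prefactor) comes out to √(π)·a^3/2.
With a = 1.387: A² = 0.42289 and A = 0.65030.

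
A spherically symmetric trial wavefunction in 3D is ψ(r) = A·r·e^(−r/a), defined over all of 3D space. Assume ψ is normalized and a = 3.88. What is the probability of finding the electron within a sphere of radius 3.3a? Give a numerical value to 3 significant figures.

P = ∫ |ψ|² 4πr² dr over r ≤ 3.3a.
The full normalization integral is A²·[3·π·a^5] = 1, fixing A².
Let u = r/a; then A², 4π and the length scale all cancel, so P = ∫_{0}^{3.3} u^4·e^(-2·u) du ÷ ∫_{0}^{∞} u^4·e^(-2·u) du.
Using ∫ u^4·e^(-2·u) du = -(u^4/2 + u^3 + 3·u^2/2 + 3·u/2 + 3/4)·e^(-2·u), the numerator is ≈ 0.59047 and the denominator is 3/4.
Taking the ratio yields P = 0.7873.

P ≈ 0.787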